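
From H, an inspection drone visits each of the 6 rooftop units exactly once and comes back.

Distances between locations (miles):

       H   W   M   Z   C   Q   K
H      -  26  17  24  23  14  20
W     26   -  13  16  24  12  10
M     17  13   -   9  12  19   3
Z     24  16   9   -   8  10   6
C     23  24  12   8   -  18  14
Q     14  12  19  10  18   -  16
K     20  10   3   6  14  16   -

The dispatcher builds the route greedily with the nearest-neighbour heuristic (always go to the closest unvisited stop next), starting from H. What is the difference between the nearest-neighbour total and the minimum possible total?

Excess over optimum: 16 miles.

From H: Q=14, M=17, K=20, C=23, Z=24, W=26 → choose Q (14).
From Q: Z=10, W=12, K=16, C=18, M=19 → choose Z (10).
From Z: K=6, C=8, M=9, W=16 → choose K (6).
From K: M=3, W=10, C=14 → choose M (3).
From M: C=12, W=13 → choose C (12).
From C: W=24 → choose W (24).
NN route H → Q → Z → K → M → C → W → H costs 95.
Optimal: H → M → C → Z → K → W → Q → H costs 79 (by enumerating all 360 distinct tours).
Excess = 95 − 79 = 16.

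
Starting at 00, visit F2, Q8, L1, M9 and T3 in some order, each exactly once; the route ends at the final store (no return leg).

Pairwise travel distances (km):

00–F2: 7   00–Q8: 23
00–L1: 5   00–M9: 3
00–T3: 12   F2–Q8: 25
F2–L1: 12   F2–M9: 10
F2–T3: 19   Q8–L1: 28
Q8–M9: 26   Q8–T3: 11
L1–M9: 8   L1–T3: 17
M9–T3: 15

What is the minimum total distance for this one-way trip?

Minimum one-way distance = 53 km.

There are 5! = 120 possible orderings.
00→F2→Q8→L1→M9→T3: 7+25+28+8+15 = 83
00→F2→Q8→L1→T3→M9: 7+25+28+17+15 = 92
00→F2→Q8→M9→L1→T3: 7+25+26+8+17 = 83
00→F2→Q8→M9→T3→L1: 7+25+26+15+17 = 90
00→F2→Q8→T3→L1→M9: 7+25+11+17+8 = 68
00→F2→Q8→T3→M9→L1: 7+25+11+15+8 = 66
00→F2→L1→Q8→M9→T3: 7+12+28+26+15 = 88
00→F2→L1→Q8→T3→M9: 7+12+28+11+15 = 73
00→F2→L1→M9→Q8→T3: 7+12+8+26+11 = 64
00→F2→L1→M9→T3→Q8: 7+12+8+15+11 = 53
00→F2→L1→T3→Q8→M9: 7+12+17+11+26 = 73
00→F2→L1→T3→M9→Q8: 7+12+17+15+26 = 77
00→F2→M9→Q8→L1→T3: 7+10+26+28+17 = 88
00→F2→M9→Q8→T3→L1: 7+10+26+11+17 = 71
… (106 more)
The minimum is 53.
One shortest path: 00 → F2 → L1 → M9 → T3 → Q8.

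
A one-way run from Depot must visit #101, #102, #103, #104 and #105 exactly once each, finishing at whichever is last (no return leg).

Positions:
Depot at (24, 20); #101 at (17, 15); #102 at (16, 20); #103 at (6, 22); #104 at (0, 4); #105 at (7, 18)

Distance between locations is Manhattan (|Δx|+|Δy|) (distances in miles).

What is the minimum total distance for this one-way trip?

56 miles — the minimum one-way total.

There are 5! = 120 possible orderings.
Depot → #101 → #102 → #103 → #104 → #105: 12+6+12+24+21 = 75
Depot → #101 → #102 → #103 → #105 → #104: 12+6+12+5+21 = 56
Depot → #101 → #102 → #104 → #103 → #105: 12+6+32+24+5 = 79
Depot → #101 → #102 → #104 → #105 → #103: 12+6+32+21+5 = 76
Depot → #101 → #102 → #105 → #103 → #104: 12+6+11+5+24 = 58
Depot → #101 → #102 → #105 → #104 → #103: 12+6+11+21+24 = 74
Depot → #101 → #103 → #102 → #104 → #105: 12+18+12+32+21 = 95
Depot → #101 → #103 → #102 → #105 → #104: 12+18+12+11+21 = 74
Depot → #101 → #103 → #104 → #102 → #105: 12+18+24+32+11 = 97
Depot → #101 → #103 → #104 → #105 → #102: 12+18+24+21+11 = 86
Depot → #101 → #103 → #105 → #102 → #104: 12+18+5+11+32 = 78
Depot → #101 → #103 → #105 → #104 → #102: 12+18+5+21+32 = 88
Depot → #101 → #104 → #102 → #103 → #105: 12+28+32+12+5 = 89
Depot → #101 → #104 → #102 → #105 → #103: 12+28+32+11+5 = 88
… (106 more)
The minimum is 56.
One shortest path: Depot → #101 → #102 → #103 → #105 → #104.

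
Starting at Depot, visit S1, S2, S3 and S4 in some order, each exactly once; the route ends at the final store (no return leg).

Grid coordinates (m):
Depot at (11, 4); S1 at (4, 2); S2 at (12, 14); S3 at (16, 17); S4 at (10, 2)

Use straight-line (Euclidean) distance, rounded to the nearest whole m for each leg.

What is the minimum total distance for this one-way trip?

Minimum one-way distance = 27 m.

There are 4! = 24 possible orderings.
Depot - S1 - S2 - S3 - S4: 7+14+5+16 = 42
Depot - S1 - S2 - S4 - S3: 7+14+12+16 = 49
Depot - S1 - S3 - S2 - S4: 7+19+5+12 = 43
Depot - S1 - S3 - S4 - S2: 7+19+16+12 = 54
Depot - S1 - S4 - S2 - S3: 7+6+12+5 = 30
Depot - S1 - S4 - S3 - S2: 7+6+16+5 = 34
Depot - S2 - S1 - S3 - S4: 10+14+19+16 = 59
Depot - S2 - S1 - S4 - S3: 10+14+6+16 = 46
Depot - S2 - S3 - S1 - S4: 10+5+19+6 = 40
Depot - S2 - S3 - S4 - S1: 10+5+16+6 = 37
Depot - S2 - S4 - S1 - S3: 10+12+6+19 = 47
Depot - S2 - S4 - S3 - S1: 10+12+16+19 = 57
Depot - S3 - S1 - S2 - S4: 14+19+14+12 = 59
Depot - S3 - S1 - S4 - S2: 14+19+6+12 = 51
… (10 more)
Depot - S4 - S1 - S2 - S3: 2+6+14+5 = 27  ← best
The minimum is 27.
One shortest path: Depot → S4 → S1 → S2 → S3.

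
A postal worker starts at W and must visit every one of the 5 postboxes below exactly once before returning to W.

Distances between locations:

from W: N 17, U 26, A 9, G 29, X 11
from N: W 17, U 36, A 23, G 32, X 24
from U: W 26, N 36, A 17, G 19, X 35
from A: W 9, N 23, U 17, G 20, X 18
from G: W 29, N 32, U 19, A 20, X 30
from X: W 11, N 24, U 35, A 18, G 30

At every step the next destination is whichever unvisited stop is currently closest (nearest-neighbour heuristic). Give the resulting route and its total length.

Total distance 116 via the nearest-neighbour route W → A → U → G → X → N → W.

W → [A:9 / X:11 / N:17 / U:26 / G:29] → A (9)
A → [U:17 / X:18 / G:20 / N:23] → U (17)
U → [G:19 / X:35 / N:36] → G (19)
G → [X:30 / N:32] → X (30)
X → [N:24] → N (24)
Return N→W: 17.
Total = 9 + 17 + 19 + 30 + 24 + 17 = 116.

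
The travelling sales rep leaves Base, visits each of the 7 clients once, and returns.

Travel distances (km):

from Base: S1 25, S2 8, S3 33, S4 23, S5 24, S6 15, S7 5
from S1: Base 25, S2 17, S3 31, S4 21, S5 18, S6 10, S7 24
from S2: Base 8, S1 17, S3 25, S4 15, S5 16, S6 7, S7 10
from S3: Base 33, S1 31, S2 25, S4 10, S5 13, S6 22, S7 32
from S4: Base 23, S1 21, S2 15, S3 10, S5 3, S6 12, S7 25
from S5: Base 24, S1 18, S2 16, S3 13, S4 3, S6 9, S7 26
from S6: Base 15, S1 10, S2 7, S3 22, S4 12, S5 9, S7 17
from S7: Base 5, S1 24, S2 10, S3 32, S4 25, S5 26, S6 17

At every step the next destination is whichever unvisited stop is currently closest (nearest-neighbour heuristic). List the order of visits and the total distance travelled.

100 km along Base → S7 → S2 → S6 → S5 → S4 → S3 → S1 → Base.

At Base the remaining stops are S7 5, S2 8, S6 15, S4 23, S5 24, S1 25, S3 33; go to S7.
At S7 the remaining stops are S2 10, S6 17, S1 24, S4 25, S5 26, S3 32; go to S2.
At S2 the remaining stops are S6 7, S4 15, S5 16, S1 17, S3 25; go to S6.
At S6 the remaining stops are S5 9, S1 10, S4 12, S3 22; go to S5.
At S5 the remaining stops are S4 3, S3 13, S1 18; go to S4.
At S4 the remaining stops are S3 10, S1 21; go to S3.
At S3 the remaining stops are S1 31; go to S1.
Return S1→Base: 25.
Total = 5 + 10 + 7 + 9 + 3 + 10 + 31 + 25 = 100.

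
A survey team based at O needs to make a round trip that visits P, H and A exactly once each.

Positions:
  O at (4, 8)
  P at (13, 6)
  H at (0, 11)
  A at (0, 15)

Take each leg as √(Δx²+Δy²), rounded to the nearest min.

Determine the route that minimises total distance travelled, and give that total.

Minimum total distance: 34 min.

O→P→H→A→O: 9+14+4+8 = 35
O→P→A→H→O: 9+16+4+5 = 34
O→H→P→A→O: 5+14+16+8 = 43
The minimum is 34.
One optimal route: O → P → A → H → O (or its reverse).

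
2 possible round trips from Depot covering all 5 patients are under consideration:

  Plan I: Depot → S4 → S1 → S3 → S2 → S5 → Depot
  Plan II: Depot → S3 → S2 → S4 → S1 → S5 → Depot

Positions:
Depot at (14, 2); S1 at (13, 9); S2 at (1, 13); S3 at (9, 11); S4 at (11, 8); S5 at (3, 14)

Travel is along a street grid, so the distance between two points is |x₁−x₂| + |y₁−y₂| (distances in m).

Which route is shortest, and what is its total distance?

54 m — Plan I is the shortest.

Plan I: 9 + 3 + 6 + 10 + 3 + 23 = 54
Plan II: 14 + 10 + 15 + 3 + 15 + 23 = 80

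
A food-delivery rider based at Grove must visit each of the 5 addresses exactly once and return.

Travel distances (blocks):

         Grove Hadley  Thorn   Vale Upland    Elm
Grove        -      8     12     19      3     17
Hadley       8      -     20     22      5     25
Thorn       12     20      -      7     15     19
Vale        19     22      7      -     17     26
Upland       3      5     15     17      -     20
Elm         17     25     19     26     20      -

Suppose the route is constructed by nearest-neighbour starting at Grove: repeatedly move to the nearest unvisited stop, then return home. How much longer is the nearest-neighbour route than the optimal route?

5 blocks longer than the optimal tour.

From Grove: Upland=3, Hadley=8, Thorn=12, Elm=17, Vale=19 → choose Upland (3).
From Upland: Hadley=5, Thorn=15, Vale=17, Elm=20 → choose Hadley (5).
From Hadley: Thorn=20, Vale=22, Elm=25 → choose Thorn (20).
From Thorn: Vale=7, Elm=19 → choose Vale (7).
From Vale: Elm=26 → choose Elm (26).
NN route Grove → Upland → Hadley → Thorn → Vale → Elm → Grove costs 78.
Optimal: Grove → Hadley → Upland → Vale → Thorn → Elm → Grove costs 73 (by enumerating all 60 distinct tours).
Excess = 78 − 73 = 5.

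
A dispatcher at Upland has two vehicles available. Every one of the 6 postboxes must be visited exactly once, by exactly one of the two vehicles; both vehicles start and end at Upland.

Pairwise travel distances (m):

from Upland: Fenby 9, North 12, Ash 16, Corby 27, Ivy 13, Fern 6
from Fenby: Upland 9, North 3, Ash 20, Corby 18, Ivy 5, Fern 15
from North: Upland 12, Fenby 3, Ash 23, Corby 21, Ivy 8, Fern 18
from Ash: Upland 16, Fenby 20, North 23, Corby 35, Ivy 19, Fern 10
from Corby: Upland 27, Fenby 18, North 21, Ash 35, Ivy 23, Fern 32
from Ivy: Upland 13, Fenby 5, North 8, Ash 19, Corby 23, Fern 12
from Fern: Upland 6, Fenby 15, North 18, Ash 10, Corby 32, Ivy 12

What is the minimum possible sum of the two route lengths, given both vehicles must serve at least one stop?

Check every non-empty split of the stops between the two vehicles; for each half take its own optimal tour:
  {Fenby} + {North, Ash, Corby, Ivy, Fern}: 18 + 91 = 109
  {North} + {Fenby, Ash, Corby, Ivy, Fern}: 24 + 85 = 109
  {Fenby, North} + {Ash, Corby, Ivy, Fern}: 24 + 85 = 109
  {Ash} + {Fenby, North, Corby, Ivy, Fern}: 32 + 74 = 106
  {Fenby, Ash} + {North, Corby, Ivy, Fern}: 45 + 74 = 119
  {North, Ash} + {Fenby, Corby, Ivy, Fern}: 51 + 68 = 119
  … (31 splits in total)
  {Fenby, North, Corby, Ivy} + {Ash, Fern}: 69 + 32 = 101  ← best
Best: vehicle 1 Upland → Fenby → North → Corby → Ivy → Upland = 69; vehicle 2 Upland → Ash → Fern → Upland = 32; combined 101.

Minimum combined distance: 101 m.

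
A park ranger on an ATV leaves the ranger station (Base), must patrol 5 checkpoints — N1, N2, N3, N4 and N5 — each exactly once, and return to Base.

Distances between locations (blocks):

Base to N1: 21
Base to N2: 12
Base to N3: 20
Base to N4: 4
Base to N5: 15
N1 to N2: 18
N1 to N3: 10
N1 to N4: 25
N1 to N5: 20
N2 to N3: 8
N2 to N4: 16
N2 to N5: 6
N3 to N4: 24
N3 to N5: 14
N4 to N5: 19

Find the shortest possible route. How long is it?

68 blocks — the shortest possible round trip.

Base - N1 - N2 - N3 - N4 - N5 - Base: 21+18+8+24+19+15 = 105
Base - N1 - N2 - N3 - N5 - N4 - Base: 21+18+8+14+19+4 = 84
Base - N1 - N2 - N4 - N3 - N5 - Base: 21+18+16+24+14+15 = 108
Base - N1 - N2 - N4 - N5 - N3 - Base: 21+18+16+19+14+20 = 108
Base - N1 - N2 - N5 - N3 - N4 - Base: 21+18+6+14+24+4 = 87
Base - N1 - N2 - N5 - N4 - N3 - Base: 21+18+6+19+24+20 = 108
Base - N1 - N3 - N2 - N4 - N5 - Base: 21+10+8+16+19+15 = 89
Base - N1 - N3 - N2 - N5 - N4 - Base: 21+10+8+6+19+4 = 68
Base - N1 - N3 - N4 - N2 - N5 - Base: 21+10+24+16+6+15 = 92
Base - N1 - N3 - N4 - N5 - N2 - Base: 21+10+24+19+6+12 = 92
Base - N1 - N3 - N5 - N2 - N4 - Base: 21+10+14+6+16+4 = 71
Base - N1 - N3 - N5 - N4 - N2 - Base: 21+10+14+19+16+12 = 92
Base - N1 - N4 - N2 - N3 - N5 - Base: 21+25+16+8+14+15 = 99
Base - N1 - N4 - N2 - N5 - N3 - Base: 21+25+16+6+14+20 = 102
… (46 more)
The minimum is 68.
One optimal route: Base → N1 → N3 → N2 → N5 → N4 → Base (or its reverse).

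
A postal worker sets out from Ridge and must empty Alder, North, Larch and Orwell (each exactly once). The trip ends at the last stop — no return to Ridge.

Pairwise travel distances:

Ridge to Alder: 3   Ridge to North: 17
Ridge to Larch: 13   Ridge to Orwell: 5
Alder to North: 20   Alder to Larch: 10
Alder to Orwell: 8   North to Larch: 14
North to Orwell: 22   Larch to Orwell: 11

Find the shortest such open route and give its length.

Shortest open route: 36.

There are 4! = 24 possible orderings.
Ridge - Alder - North - Larch - Orwell: 3+20+14+11 = 48
Ridge - Alder - North - Orwell - Larch: 3+20+22+11 = 56
Ridge - Alder - Larch - North - Orwell: 3+10+14+22 = 49
Ridge - Alder - Larch - Orwell - North: 3+10+11+22 = 46
Ridge - Alder - Orwell - North - Larch: 3+8+22+14 = 47
Ridge - Alder - Orwell - Larch - North: 3+8+11+14 = 36
Ridge - North - Alder - Larch - Orwell: 17+20+10+11 = 58
Ridge - North - Alder - Orwell - Larch: 17+20+8+11 = 56
Ridge - North - Larch - Alder - Orwell: 17+14+10+8 = 49
Ridge - North - Larch - Orwell - Alder: 17+14+11+8 = 50
Ridge - North - Orwell - Alder - Larch: 17+22+8+10 = 57
Ridge - North - Orwell - Larch - Alder: 17+22+11+10 = 60
Ridge - Larch - Alder - North - Orwell: 13+10+20+22 = 65
Ridge - Larch - Alder - Orwell - North: 13+10+8+22 = 53
… (10 more)
The minimum is 36.
One shortest path: Ridge → Alder → Orwell → Larch → North.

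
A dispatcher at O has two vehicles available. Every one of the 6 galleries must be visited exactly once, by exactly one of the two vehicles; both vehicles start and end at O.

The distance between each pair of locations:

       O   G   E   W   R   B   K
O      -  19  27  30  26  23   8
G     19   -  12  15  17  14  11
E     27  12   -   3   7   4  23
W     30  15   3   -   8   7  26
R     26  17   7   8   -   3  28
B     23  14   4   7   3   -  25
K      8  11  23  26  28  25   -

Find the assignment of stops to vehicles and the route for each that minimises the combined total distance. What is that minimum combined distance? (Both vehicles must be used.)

Minimum combined distance: 84.

Check every non-empty split of the stops between the two vehicles; for each half take its own optimal tour:
  {G} + {E, W, R, B, K}: 38 + 68 = 106
  {E} + {G, W, R, B, K}: 54 + 68 = 122
  {G, E} + {W, R, B, K}: 58 + 68 = 126
  {W} + {G, E, R, B, K}: 60 + 64 = 124
  {G, W} + {E, R, B, K}: 64 + 64 = 128
  {E, W} + {G, R, B, K}: 60 + 62 = 122
  … (31 splits in total)
  {G, E, W, R, B} + {K}: 68 + 16 = 84  ← best
Best: vehicle 1 O → G → E → W → R → B → O = 68; vehicle 2 O → K → O = 16; combined 84.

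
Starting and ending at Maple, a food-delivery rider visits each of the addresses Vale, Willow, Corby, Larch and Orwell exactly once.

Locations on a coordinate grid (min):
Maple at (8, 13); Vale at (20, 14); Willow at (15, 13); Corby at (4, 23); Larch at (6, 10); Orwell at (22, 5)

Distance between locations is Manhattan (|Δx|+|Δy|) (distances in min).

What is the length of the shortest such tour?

There are 60 distinct closed tours to check (reversals are equivalent).
Maple-Vale-Willow-Corby-Larch-Orwell-Maple: 13+6+21+15+21+22 = 98
Maple-Vale-Willow-Corby-Orwell-Larch-Maple: 13+6+21+36+21+5 = 102
Maple-Vale-Willow-Larch-Corby-Orwell-Maple: 13+6+12+15+36+22 = 104
Maple-Vale-Willow-Larch-Orwell-Corby-Maple: 13+6+12+21+36+14 = 102
Maple-Vale-Willow-Orwell-Corby-Larch-Maple: 13+6+15+36+15+5 = 90
Maple-Vale-Willow-Orwell-Larch-Corby-Maple: 13+6+15+21+15+14 = 84
Maple-Vale-Corby-Willow-Larch-Orwell-Maple: 13+25+21+12+21+22 = 114
Maple-Vale-Corby-Willow-Orwell-Larch-Maple: 13+25+21+15+21+5 = 100
Maple-Vale-Corby-Larch-Willow-Orwell-Maple: 13+25+15+12+15+22 = 102
Maple-Vale-Corby-Larch-Orwell-Willow-Maple: 13+25+15+21+15+7 = 96
Maple-Vale-Corby-Orwell-Willow-Larch-Maple: 13+25+36+15+12+5 = 106
Maple-Vale-Corby-Orwell-Larch-Willow-Maple: 13+25+36+21+12+7 = 114
Maple-Vale-Larch-Willow-Corby-Orwell-Maple: 13+18+12+21+36+22 = 122
Maple-Vale-Larch-Willow-Orwell-Corby-Maple: 13+18+12+15+36+14 = 108
… (46 more)
Maple-Willow-Vale-Orwell-Larch-Corby-Maple: 7+6+11+21+15+14 = 74  ← best
The minimum is 74.
One optimal route: Maple → Willow → Vale → Orwell → Larch → Corby → Maple (or its reverse).

Minimum total distance: 74 min.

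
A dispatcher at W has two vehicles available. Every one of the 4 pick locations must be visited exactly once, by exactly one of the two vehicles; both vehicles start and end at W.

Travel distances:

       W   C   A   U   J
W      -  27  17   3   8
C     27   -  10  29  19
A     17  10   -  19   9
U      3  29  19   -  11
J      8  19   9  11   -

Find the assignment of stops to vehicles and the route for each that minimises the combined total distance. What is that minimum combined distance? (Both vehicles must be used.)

Check every non-empty split of the stops between the two vehicles; for each half take its own optimal tour:
  {C} + {A, U, J}: 54 + 39 = 93
  {A} + {C, U, J}: 34 + 59 = 93
  {C, A} + {U, J}: 54 + 22 = 76
  {U} + {C, A, J}: 6 + 54 = 60
  {C, U} + {A, J}: 59 + 34 = 93
  {A, U} + {C, J}: 39 + 54 = 93
  … (7 splits in total)
Best: vehicle 1 W → U → W = 6; vehicle 2 W → C → A → J → W = 54; combined 60.

Minimum combined distance: 60.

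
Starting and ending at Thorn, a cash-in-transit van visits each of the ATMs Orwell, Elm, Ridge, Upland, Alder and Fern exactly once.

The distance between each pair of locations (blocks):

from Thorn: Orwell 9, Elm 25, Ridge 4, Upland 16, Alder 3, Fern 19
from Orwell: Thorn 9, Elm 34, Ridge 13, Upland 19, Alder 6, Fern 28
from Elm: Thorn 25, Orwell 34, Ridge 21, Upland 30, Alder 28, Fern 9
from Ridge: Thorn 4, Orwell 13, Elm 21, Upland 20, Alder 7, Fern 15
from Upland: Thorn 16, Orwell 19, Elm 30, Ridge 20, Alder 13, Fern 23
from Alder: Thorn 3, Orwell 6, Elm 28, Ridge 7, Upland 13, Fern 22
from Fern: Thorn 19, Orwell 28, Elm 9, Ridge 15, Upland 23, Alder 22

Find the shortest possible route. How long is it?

Shortest round trip = 85 blocks.

There are 360 distinct closed tours to check (reversals are equivalent).
Thorn → Orwell → Elm → Ridge → Upland → Alder → Fern → Thorn: 9+34+21+20+13+22+19 = 138
Thorn → Orwell → Elm → Ridge → Upland → Fern → Alder → Thorn: 9+34+21+20+23+22+3 = 132
Thorn → Orwell → Elm → Ridge → Alder → Upland → Fern → Thorn: 9+34+21+7+13+23+19 = 126
Thorn → Orwell → Elm → Ridge → Alder → Fern → Upland → Thorn: 9+34+21+7+22+23+16 = 132
Thorn → Orwell → Elm → Ridge → Fern → Upland → Alder → Thorn: 9+34+21+15+23+13+3 = 118
Thorn → Orwell → Elm → Ridge → Fern → Alder → Upland → Thorn: 9+34+21+15+22+13+16 = 130
Thorn → Orwell → Elm → Upland → Ridge → Alder → Fern → Thorn: 9+34+30+20+7+22+19 = 141
Thorn → Orwell → Elm → Upland → Ridge → Fern → Alder → Thorn: 9+34+30+20+15+22+3 = 133
… (352 more)
Thorn → Orwell → Alder → Upland → Fern → Elm → Ridge → Thorn: 9+6+13+23+9+21+4 = 85  ← best
The minimum is 85.
One optimal route: Thorn → Orwell → Alder → Upland → Fern → Elm → Ridge → Thorn (or its reverse).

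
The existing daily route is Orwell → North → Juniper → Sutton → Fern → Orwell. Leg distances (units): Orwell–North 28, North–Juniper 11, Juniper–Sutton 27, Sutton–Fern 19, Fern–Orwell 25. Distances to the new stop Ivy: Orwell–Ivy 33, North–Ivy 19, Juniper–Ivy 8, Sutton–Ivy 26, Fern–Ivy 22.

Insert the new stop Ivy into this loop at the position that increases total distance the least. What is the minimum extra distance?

Insertion cost between consecutive stops i–j is d(i,Ivy) + d(Ivy,j) − d(i,j):
  between Orwell and North: 33 + 19 − 28 = 24
  between North and Juniper: 19 + 8 − 11 = 16
  between Juniper and Sutton: 8 + 26 − 27 = 7
  between Sutton and Fern: 26 + 22 − 19 = 29
  between Fern and Orwell: 22 + 33 − 25 = 30
Cheapest insertion is between Juniper and Sutton, adding 7.
New total = 110 + 7 = 117.

+7 — insert Ivy between Juniper and Sutton.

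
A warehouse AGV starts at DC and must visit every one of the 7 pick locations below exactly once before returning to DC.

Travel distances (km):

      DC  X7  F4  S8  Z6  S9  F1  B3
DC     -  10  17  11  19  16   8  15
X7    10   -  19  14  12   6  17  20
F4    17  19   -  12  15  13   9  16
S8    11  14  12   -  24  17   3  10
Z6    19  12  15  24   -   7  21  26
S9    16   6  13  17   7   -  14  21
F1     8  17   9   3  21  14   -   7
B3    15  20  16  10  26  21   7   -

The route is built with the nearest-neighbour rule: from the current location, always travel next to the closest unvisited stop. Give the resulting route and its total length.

87 km along DC → F1 → S8 → B3 → F4 → S9 → X7 → Z6 → DC.

At DC the remaining stops are F1 8, X7 10, S8 11, B3 15, S9 16, F4 17, Z6 19; go to F1.
At F1 the remaining stops are S8 3, B3 7, F4 9, S9 14, X7 17, Z6 21; go to S8.
At S8 the remaining stops are B3 10, F4 12, X7 14, S9 17, Z6 24; go to B3.
At B3 the remaining stops are F4 16, X7 20, S9 21, Z6 26; go to F4.
At F4 the remaining stops are S9 13, Z6 15, X7 19; go to S9.
At S9 the remaining stops are X7 6, Z6 7; go to X7.
At X7 the remaining stops are Z6 12; go to Z6.
Return Z6→DC: 19.
Total = 8 + 3 + 10 + 16 + 13 + 6 + 12 + 19 = 87.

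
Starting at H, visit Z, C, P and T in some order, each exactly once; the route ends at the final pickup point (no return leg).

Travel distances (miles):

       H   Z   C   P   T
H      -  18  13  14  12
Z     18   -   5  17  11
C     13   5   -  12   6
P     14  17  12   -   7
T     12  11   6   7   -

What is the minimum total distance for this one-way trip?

There are 4! = 24 possible orderings.
H → Z → C → P → T: 18+5+12+7 = 42
H → Z → C → T → P: 18+5+6+7 = 36
H → Z → P → C → T: 18+17+12+6 = 53
H → Z → P → T → C: 18+17+7+6 = 48
H → Z → T → C → P: 18+11+6+12 = 47
H → Z → T → P → C: 18+11+7+12 = 48
H → C → Z → P → T: 13+5+17+7 = 42
H → C → Z → T → P: 13+5+11+7 = 36
H → C → P → Z → T: 13+12+17+11 = 53
H → C → P → T → Z: 13+12+7+11 = 43
H → C → T → Z → P: 13+6+11+17 = 47
H → C → T → P → Z: 13+6+7+17 = 43
H → P → Z → C → T: 14+17+5+6 = 42
H → P → Z → T → C: 14+17+11+6 = 48
… (10 more)
H → P → T → C → Z: 14+7+6+5 = 32  ← best
The minimum is 32.
One shortest path: H → P → T → C → Z.

Minimum one-way distance = 32 miles.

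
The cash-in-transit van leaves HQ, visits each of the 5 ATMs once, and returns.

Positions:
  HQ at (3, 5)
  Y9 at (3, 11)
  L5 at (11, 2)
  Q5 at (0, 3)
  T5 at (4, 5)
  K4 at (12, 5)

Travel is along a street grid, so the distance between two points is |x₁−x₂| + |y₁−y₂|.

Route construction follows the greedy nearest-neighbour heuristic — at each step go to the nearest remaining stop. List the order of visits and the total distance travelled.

HQ → [T5:1 / Q5:5 / Y9:6 / K4:9 / L5:11] → T5 (1)
T5 → [Q5:6 / Y9:7 / K4:8 / L5:10] → Q5 (6)
Q5 → [Y9:11 / L5:12 / K4:14] → Y9 (11)
Y9 → [K4:15 / L5:17] → K4 (15)
K4 → [L5:4] → L5 (4)
Return L5→HQ: 11.
Total = 1 + 6 + 11 + 15 + 4 + 11 = 48.

Nearest-neighbour total = 48; route HQ → T5 → Q5 → Y9 → K4 → L5 → HQ.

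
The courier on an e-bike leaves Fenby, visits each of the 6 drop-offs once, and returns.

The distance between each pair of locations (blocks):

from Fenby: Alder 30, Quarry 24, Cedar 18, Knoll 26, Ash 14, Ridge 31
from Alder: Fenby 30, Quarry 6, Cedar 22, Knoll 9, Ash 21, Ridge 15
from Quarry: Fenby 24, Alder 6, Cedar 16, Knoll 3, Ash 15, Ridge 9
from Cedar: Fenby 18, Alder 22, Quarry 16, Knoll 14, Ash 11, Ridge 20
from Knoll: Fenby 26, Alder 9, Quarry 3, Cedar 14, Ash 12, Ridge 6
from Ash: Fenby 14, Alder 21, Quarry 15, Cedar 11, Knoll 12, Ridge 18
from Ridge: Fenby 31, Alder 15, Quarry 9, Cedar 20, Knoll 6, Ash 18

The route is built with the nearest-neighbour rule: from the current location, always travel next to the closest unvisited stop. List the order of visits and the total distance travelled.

Fenby → [Ash:14 / Cedar:18 / Quarry:24 / Knoll:26 / Alder:30 / Ridge:31] → Ash (14)
Ash → [Cedar:11 / Knoll:12 / Quarry:15 / Ridge:18 / Alder:21] → Cedar (11)
Cedar → [Knoll:14 / Quarry:16 / Ridge:20 / Alder:22] → Knoll (14)
Knoll → [Quarry:3 / Ridge:6 / Alder:9] → Quarry (3)
Quarry → [Alder:6 / Ridge:9] → Alder (6)
Alder → [Ridge:15] → Ridge (15)
Return Ridge→Fenby: 31.
Total = 14 + 11 + 14 + 3 + 6 + 15 + 31 = 94.

Total distance 94 blocks via the nearest-neighbour route Fenby → Ash → Cedar → Knoll → Quarry → Alder → Ridge → Fenby.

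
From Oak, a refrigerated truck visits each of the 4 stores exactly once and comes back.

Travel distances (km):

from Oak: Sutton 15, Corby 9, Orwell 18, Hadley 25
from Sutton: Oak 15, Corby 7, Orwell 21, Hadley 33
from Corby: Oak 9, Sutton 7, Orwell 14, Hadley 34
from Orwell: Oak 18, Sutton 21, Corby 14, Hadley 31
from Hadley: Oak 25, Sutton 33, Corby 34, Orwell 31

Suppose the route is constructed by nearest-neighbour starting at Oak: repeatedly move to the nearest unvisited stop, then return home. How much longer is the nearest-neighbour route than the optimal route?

From Oak: Corby=9, Sutton=15, Orwell=18, Hadley=25 → choose Corby (9).
From Corby: Sutton=7, Orwell=14, Hadley=34 → choose Sutton (7).
From Sutton: Orwell=21, Hadley=33 → choose Orwell (21).
From Orwell: Hadley=31 → choose Hadley (31).
NN route Oak → Corby → Sutton → Orwell → Hadley → Oak costs 93.
Optimal: Oak → Sutton → Corby → Orwell → Hadley → Oak costs 92 (by enumerating all 12 distinct tours).
Excess = 93 − 92 = 1.

Excess over optimum: 1 km.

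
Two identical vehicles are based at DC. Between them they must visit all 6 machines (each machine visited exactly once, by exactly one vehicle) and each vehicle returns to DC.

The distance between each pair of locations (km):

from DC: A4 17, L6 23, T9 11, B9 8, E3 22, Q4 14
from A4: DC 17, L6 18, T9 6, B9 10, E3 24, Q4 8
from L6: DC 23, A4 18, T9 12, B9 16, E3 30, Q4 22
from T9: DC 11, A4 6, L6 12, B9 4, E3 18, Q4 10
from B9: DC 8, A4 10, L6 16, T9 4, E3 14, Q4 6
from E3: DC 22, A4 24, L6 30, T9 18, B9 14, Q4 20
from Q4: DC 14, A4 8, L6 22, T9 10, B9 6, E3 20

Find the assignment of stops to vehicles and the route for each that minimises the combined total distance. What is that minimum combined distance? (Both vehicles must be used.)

107 km — the smallest possible combined total.

There are 2^5 − 1 = 31 ways to divide the 6 stops into two non-empty groups. For each, the best each vehicle can do is its own shortest tour through its group:
  {A4} + {L6, T9, B9, E3, Q4}: 34 + 87 = 121
  {L6} + {A4, T9, B9, E3, Q4}: 46 + 67 = 113
  {A4, L6} + {T9, B9, E3, Q4}: 58 + 63 = 121
  {T9} + {A4, L6, B9, E3, Q4}: 22 + 91 = 113
  {A4, T9} + {L6, B9, E3, Q4}: 34 + 87 = 121
  {L6, T9} + {A4, B9, E3, Q4}: 46 + 67 = 113
  … (31 splits in total)
  {B9} + {A4, L6, T9, E3, Q4}: 16 + 91 = 107  ← best
Best: vehicle 1 DC → B9 → DC = 16; vehicle 2 DC → L6 → T9 → A4 → Q4 → E3 → DC = 91; combined 107.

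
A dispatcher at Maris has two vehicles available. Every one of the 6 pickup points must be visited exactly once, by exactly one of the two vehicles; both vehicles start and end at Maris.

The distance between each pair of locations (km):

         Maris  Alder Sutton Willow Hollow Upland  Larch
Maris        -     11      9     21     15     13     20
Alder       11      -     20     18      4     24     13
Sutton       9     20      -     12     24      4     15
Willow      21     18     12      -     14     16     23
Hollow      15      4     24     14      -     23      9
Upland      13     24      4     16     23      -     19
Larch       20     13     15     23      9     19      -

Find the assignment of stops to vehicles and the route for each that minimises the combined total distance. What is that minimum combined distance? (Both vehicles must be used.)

Try each way of splitting the stops between the two vehicles (each non-empty) and, for each split, find the best tour for each vehicle:
  {Alder} + {Sutton, Willow, Hollow, Upland, Larch}: 22 + 72 = 94
  {Sutton} + {Alder, Willow, Hollow, Upland, Larch}: 18 + 76 = 94
  {Alder, Sutton} + {Willow, Hollow, Upland, Larch}: 40 + 72 = 112
  {Willow} + {Alder, Sutton, Hollow, Upland, Larch}: 42 + 56 = 98
  {Alder, Willow} + {Sutton, Hollow, Upland, Larch}: 50 + 56 = 106
  {Sutton, Willow} + {Alder, Hollow, Upland, Larch}: 42 + 56 = 98
  … (31 splits in total)
Best: vehicle 1 Maris → Alder → Maris = 22; vehicle 2 Maris → Sutton → Upland → Willow → Hollow → Larch → Maris = 72; combined 94.

94 km — the smallest possible combined total.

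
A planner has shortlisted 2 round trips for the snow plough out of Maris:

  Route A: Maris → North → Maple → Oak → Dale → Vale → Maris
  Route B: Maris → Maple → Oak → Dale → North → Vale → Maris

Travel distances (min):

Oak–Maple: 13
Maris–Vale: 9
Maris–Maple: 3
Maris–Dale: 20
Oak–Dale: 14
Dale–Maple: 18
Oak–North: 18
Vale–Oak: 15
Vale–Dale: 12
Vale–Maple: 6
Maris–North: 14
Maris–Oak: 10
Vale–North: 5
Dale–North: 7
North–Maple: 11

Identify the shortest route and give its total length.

Route A: 14 + 11 + 13 + 14 + 12 + 9 = 73
Route B: 3 + 13 + 14 + 7 + 5 + 9 = 51

51 min — Route B is the shortest.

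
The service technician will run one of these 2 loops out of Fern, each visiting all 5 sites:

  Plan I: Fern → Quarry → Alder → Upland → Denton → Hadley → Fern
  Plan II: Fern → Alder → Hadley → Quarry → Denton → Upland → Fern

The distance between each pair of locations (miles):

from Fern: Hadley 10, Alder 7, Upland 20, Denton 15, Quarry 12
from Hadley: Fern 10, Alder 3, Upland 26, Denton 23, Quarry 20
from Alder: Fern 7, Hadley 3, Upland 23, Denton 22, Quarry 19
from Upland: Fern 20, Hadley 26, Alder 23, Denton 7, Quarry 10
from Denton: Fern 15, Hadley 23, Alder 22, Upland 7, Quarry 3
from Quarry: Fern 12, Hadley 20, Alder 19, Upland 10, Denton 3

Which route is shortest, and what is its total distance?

60 miles — Plan II is the shortest.

Plan I: 12 + 19 + 23 + 7 + 23 + 10 = 94
Plan II: 7 + 3 + 20 + 3 + 7 + 20 = 60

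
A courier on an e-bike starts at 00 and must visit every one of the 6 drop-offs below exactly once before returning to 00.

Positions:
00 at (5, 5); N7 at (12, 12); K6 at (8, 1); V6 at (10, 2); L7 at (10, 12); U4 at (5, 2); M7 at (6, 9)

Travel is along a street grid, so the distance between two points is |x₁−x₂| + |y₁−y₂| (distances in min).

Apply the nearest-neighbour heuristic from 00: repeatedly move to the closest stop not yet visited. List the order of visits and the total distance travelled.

At 00 the remaining stops are U4 3, M7 5, K6 7, V6 8, L7 12, N7 14; go to U4.
At U4 the remaining stops are K6 4, V6 5, M7 8, L7 15, N7 17; go to K6.
At K6 the remaining stops are V6 3, M7 10, L7 13, N7 15; go to V6.
At V6 the remaining stops are L7 10, M7 11, N7 12; go to L7.
At L7 the remaining stops are N7 2, M7 7; go to N7.
At N7 the remaining stops are M7 9; go to M7.
Return M7→00: 5.
Total = 3 + 4 + 3 + 10 + 2 + 9 + 5 = 36.

36 min along 00 → U4 → K6 → V6 → L7 → N7 → M7 → 00.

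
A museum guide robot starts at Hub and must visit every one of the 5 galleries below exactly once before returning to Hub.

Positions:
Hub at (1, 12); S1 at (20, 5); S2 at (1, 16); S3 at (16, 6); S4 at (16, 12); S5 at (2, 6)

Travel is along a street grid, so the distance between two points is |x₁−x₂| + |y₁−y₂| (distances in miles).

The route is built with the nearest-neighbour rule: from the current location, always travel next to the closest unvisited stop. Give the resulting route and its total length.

From Hub: distances to unvisited — S2=4, S5=7, S4=15, S3=21, S1=26. Nearest is S2 (4).
From S2: distances to unvisited — S5=11, S4=19, S3=25, S1=30. Nearest is S5 (11).
From S5: distances to unvisited — S3=14, S1=19, S4=20. Nearest is S3 (14).
From S3: distances to unvisited — S1=5, S4=6. Nearest is S1 (5).
From S1: distances to unvisited — S4=11. Nearest is S4 (11).
Return S4→Hub: 15.
Total = 4 + 11 + 14 + 5 + 11 + 15 = 60.

Total distance 60 miles via the nearest-neighbour route Hub → S2 → S5 → S3 → S1 → S4 → Hub.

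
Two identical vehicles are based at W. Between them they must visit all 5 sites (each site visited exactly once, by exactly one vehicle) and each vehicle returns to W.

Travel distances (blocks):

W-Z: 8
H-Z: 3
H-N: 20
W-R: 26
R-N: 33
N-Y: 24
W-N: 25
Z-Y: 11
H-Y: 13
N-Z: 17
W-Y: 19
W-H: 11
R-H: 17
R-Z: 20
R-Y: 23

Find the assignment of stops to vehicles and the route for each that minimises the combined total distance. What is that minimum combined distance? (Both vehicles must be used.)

There are 2^4 − 1 = 15 ways to divide the 5 stops into two non-empty groups. For each, the best each vehicle can do is its own shortest tour through its group:
  {R} + {H, N, Z, Y}: 52 + 73 = 125
  {H} + {R, N, Z, Y}: 22 + 98 = 120
  {R, H} + {N, Z, Y}: 54 + 68 = 122
  {N} + {R, H, Z, Y}: 50 + 70 = 120
  {R, N} + {H, Z, Y}: 84 + 43 = 127
  {H, N} + {R, Z, Y}: 56 + 68 = 124
  … (15 splits in total)
  {Z} + {R, H, N, Y}: 16 + 100 = 116  ← best
Best: vehicle 1 W → Z → W = 16; vehicle 2 W → H → R → Y → N → W = 100; combined 116.

Minimum combined distance: 116 blocks.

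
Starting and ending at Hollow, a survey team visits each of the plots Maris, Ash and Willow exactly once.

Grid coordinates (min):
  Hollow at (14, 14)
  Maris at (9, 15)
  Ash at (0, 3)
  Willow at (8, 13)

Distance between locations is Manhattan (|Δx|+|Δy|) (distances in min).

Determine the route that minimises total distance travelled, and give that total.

Hollow - Maris - Ash - Willow - Hollow: 6+21+18+7 = 52
Hollow - Maris - Willow - Ash - Hollow: 6+3+18+25 = 52
Hollow - Ash - Maris - Willow - Hollow: 25+21+3+7 = 56
The minimum is 52.
One optimal route: Hollow → Maris → Ash → Willow → Hollow (or its reverse).

Minimum total distance: 52 min.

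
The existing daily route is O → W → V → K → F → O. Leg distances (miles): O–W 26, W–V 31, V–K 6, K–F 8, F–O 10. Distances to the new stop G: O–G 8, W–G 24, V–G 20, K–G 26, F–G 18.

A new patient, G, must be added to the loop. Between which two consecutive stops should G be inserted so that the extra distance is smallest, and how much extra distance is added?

Adding 6 miles by placing G on the O–W leg.

Insertion cost between consecutive stops i–j is d(i,G) + d(G,j) − d(i,j):
  between O and W: 8 + 24 − 26 = 6
  between W and V: 24 + 20 − 31 = 13
  between V and K: 20 + 26 − 6 = 40
  between K and F: 26 + 18 − 8 = 36
  between F and O: 18 + 8 − 10 = 16
Cheapest insertion is between O and W, adding 6.
New total = 81 + 6 = 87.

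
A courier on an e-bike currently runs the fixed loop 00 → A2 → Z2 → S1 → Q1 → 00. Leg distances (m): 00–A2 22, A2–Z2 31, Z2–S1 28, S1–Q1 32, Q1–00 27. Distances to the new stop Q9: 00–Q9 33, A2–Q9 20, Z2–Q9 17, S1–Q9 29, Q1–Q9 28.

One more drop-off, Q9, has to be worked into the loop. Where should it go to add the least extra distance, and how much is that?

Minimum extra distance: 6 m, inserting Q9 between A2 and Z2.

Insertion cost between consecutive stops i–j is d(i,Q9) + d(Q9,j) − d(i,j):
  between 00 and A2: 33 + 20 − 22 = 31
  between A2 and Z2: 20 + 17 − 31 = 6
  between Z2 and S1: 17 + 29 − 28 = 18
  between S1 and Q1: 29 + 28 − 32 = 25
  between Q1 and 00: 28 + 33 − 27 = 34
Cheapest insertion is between A2 and Z2, adding 6.
New total = 140 + 6 = 146.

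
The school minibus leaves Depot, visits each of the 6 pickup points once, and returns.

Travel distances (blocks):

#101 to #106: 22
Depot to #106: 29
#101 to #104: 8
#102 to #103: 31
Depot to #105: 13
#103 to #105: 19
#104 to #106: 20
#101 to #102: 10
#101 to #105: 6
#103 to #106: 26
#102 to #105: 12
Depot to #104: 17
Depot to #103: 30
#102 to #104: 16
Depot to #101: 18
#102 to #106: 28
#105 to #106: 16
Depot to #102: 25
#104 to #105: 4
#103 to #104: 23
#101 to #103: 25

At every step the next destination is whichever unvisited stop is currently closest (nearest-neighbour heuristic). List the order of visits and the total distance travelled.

Total distance 119 blocks via the nearest-neighbour route Depot → #105 → #104 → #101 → #102 → #106 → #103 → Depot.

Depot → [#105:13 / #104:17 / #101:18 / #102:25 / #106:29 / #103:30] → #105 (13)
#105 → [#104:4 / #101:6 / #102:12 / #106:16 / #103:19] → #104 (4)
#104 → [#101:8 / #102:16 / #106:20 / #103:23] → #101 (8)
#101 → [#102:10 / #106:22 / #103:25] → #102 (10)
#102 → [#106:28 / #103:31] → #106 (28)
#106 → [#103:26] → #103 (26)
Return #103→Depot: 30.
Total = 13 + 4 + 8 + 10 + 28 + 26 + 30 = 119.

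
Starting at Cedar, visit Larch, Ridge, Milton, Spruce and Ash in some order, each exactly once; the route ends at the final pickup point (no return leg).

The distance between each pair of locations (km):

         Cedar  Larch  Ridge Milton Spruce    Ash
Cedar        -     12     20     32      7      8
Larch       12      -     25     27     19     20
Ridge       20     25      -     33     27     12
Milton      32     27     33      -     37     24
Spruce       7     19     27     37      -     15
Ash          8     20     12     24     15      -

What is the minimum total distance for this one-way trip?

There are 5! = 120 possible orderings.
Cedar→Larch→Ridge→Milton→Spruce→Ash: 12+25+33+37+15 = 122
Cedar→Larch→Ridge→Milton→Ash→Spruce: 12+25+33+24+15 = 109
Cedar→Larch→Ridge→Spruce→Milton→Ash: 12+25+27+37+24 = 125
Cedar→Larch→Ridge→Spruce→Ash→Milton: 12+25+27+15+24 = 103
Cedar→Larch→Ridge→Ash→Milton→Spruce: 12+25+12+24+37 = 110
Cedar→Larch→Ridge→Ash→Spruce→Milton: 12+25+12+15+37 = 101
Cedar→Larch→Milton→Ridge→Spruce→Ash: 12+27+33+27+15 = 114
Cedar→Larch→Milton→Ridge→Ash→Spruce: 12+27+33+12+15 = 99
Cedar→Larch→Milton→Spruce→Ridge→Ash: 12+27+37+27+12 = 115
Cedar→Larch→Milton→Spruce→Ash→Ridge: 12+27+37+15+12 = 103
Cedar→Larch→Milton→Ash→Ridge→Spruce: 12+27+24+12+27 = 102
Cedar→Larch→Milton→Ash→Spruce→Ridge: 12+27+24+15+27 = 105
Cedar→Larch→Spruce→Ridge→Milton→Ash: 12+19+27+33+24 = 115
Cedar→Larch→Spruce→Ridge→Ash→Milton: 12+19+27+12+24 = 94
… (106 more)
Cedar→Spruce→Ash→Ridge→Larch→Milton: 7+15+12+25+27 = 86  ← best
The minimum is 86.
One shortest path: Cedar → Spruce → Ash → Ridge → Larch → Milton.

Shortest open route: 86 km.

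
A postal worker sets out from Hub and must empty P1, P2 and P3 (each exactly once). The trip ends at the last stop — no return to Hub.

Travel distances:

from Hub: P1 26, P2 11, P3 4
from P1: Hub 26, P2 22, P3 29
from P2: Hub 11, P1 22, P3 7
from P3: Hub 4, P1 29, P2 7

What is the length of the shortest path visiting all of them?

There are 3! = 6 possible orderings.
Hub→P1→P2→P3: 26+22+7 = 55
Hub→P1→P3→P2: 26+29+7 = 62
Hub→P2→P1→P3: 11+22+29 = 62
Hub→P2→P3→P1: 11+7+29 = 47
Hub→P3→P1→P2: 4+29+22 = 55
Hub→P3→P2→P1: 4+7+22 = 33
The minimum is 33.
One shortest path: Hub → P3 → P2 → P1.

33 — the minimum one-way total.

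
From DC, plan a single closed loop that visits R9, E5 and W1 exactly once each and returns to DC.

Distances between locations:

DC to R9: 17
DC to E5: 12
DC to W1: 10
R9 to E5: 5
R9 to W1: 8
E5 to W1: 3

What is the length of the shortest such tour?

With 3 stops there are 3!/2 = 3 distinct round trips (a route and its reverse cost the same).
DC-R9-E5-W1-DC: 17+5+3+10 = 35
DC-R9-W1-E5-DC: 17+8+3+12 = 40
DC-E5-R9-W1-DC: 12+5+8+10 = 35
The minimum is 35.
One optimal route: DC → R9 → E5 → W1 → DC (or its reverse).

35 — the shortest possible round trip.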